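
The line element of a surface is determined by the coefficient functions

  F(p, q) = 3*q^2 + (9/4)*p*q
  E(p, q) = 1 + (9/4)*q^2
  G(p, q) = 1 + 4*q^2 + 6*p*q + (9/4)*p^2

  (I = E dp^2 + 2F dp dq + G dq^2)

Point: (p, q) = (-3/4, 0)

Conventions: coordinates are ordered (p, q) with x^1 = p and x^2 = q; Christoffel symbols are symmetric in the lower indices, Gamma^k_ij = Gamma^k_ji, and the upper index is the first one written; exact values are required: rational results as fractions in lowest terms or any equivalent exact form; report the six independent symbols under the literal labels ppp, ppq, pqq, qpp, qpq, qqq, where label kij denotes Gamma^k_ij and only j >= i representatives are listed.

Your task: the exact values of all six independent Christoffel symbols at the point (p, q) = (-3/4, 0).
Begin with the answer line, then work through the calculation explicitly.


Answer: Gamma_ppp = 0, Gamma_ppq = 0, Gamma_pqq = 0, Gamma_qpp = 0, Gamma_qpq = -108/145, Gamma_qqq = -144/145

E = 1, F = 0, G = 145/64 at the point
E_p = 0, E_q = 0, F_p = 0, F_q = -27/16, G_p = -27/8, G_q = -9/2
EG - F^2 = 145/64;  g^inv = (64/145) * [[145/64, 0], [0, 1]]
first-kind symbols [ij,l] = (1/2)(d_i g_jl + d_j g_il - d_l g_ij): [pp,p] = E_p/2 = 0, [pp,q] = F_p - E_q/2 = 0, [pq,p] = E_q/2 = 0, [pq,q] = G_p/2 = -27/16, [qq,p] = F_q - G_p/2 = 0, [qq,q] = G_q/2 = -9/4
Gamma^p_ij = (G*[ij,p] - F*[ij,q])/(EG - F^2), Gamma^q_ij = (E*[ij,q] - F*[ij,p])/(EG - F^2)


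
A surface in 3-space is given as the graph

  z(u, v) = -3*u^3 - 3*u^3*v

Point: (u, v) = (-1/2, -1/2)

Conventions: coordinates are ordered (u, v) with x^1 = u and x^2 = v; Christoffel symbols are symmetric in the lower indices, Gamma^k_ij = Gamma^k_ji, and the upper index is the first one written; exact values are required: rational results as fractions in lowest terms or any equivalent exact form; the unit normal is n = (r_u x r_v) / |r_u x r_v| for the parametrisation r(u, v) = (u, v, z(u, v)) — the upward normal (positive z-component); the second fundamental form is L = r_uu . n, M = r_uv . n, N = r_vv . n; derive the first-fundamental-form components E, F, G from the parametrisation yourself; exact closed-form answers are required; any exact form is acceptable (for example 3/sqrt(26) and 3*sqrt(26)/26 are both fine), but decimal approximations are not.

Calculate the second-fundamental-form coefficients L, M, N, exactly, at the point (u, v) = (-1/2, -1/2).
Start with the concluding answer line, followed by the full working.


Answer: L = 18*sqrt(154)/77, M = -9*sqrt(154)/77, N = 0

z_u = -9/8, z_v = 3/8, z_uu = 9/2, z_uv = -9/4, z_vv = 0
E = 145/64, F = -27/64, G = 73/64; answer radicand W^2 = 77/32
unnormalised second-form numerators: l = 9/2, m = -9/4, n = 0; L = l/sqrt(77/32), and similarly M = m/sqrt(W^2), N = n/sqrt(W^2)


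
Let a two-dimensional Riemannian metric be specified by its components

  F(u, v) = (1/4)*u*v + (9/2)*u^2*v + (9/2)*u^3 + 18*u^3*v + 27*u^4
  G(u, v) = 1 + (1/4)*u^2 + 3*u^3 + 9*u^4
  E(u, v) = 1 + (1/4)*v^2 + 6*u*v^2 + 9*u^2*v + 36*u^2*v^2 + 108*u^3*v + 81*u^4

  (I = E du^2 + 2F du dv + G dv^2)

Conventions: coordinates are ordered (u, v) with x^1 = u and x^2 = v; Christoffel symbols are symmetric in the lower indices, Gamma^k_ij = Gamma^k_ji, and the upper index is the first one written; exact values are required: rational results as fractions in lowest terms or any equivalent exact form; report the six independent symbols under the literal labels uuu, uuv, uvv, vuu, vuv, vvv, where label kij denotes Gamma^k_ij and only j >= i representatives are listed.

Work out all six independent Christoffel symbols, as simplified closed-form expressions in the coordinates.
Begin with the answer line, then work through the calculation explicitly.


Answer: Gamma_uuu = (648*u^3 + 648*u^2*v + 144*u*v^2 + 36*u*v + 12*v^2)/(360*u^4 + 432*u^3*v + 12*u^3 + 144*u^2*v^2 + 36*u^2*v + u^2 + 24*u*v^2 + v^2 + 4), Gamma_uuv = (216*u^3 + 144*u^2*v + 18*u^2 + 24*u*v + v)/(360*u^4 + 432*u^3*v + 12*u^3 + 144*u^2*v^2 + 36*u^2*v + u^2 + 24*u*v^2 + v^2 + 4), Gamma_uvv = 0, Gamma_vuu = (216*u^3 + 72*u^2*v + 36*u^2 + 12*u*v)/(360*u^4 + 432*u^3*v + 12*u^3 + 144*u^2*v^2 + 36*u^2*v + u^2 + 24*u*v^2 + v^2 + 4), Gamma_vuv = (72*u^3 + 18*u^2 + u)/(360*u^4 + 432*u^3*v + 12*u^3 + 144*u^2*v^2 + 36*u^2*v + u^2 + 24*u*v^2 + v^2 + 4), Gamma_vvv = 0

E = 1 + (1/4)*v^2 + 6*u*v^2 + 9*u^2*v + 36*u^2*v^2 + 108*u^3*v + 81*u^4; F = (1/4)*u*v + (9/2)*u^2*v + (9/2)*u^3 + 18*u^3*v + 27*u^4; G = 1 + (1/4)*u^2 + 3*u^3 + 9*u^4
Gamma^k_ij = (1/2) g^{kl} (d_i g_jl + d_j g_il - d_l g_ij), with g^inv = (1/(EG-F^2)) [[G, -F], [-F, E]]
first partials: E_u = 6*v^2 + 18*u*v + 72*u*v^2 + 324*u^2*v + 324*u^3, E_v = (1/2)*v + 12*u*v + 9*u^2 + 72*u^2*v + 108*u^3, F_u = (1/4)*v + 9*u*v + (27/2)*u^2 + 54*u^2*v + 108*u^3, F_v = (1/4)*u + (9/2)*u^2 + 18*u^3, G_u = (1/2)*u + 9*u^2 + 36*u^3, G_v = 0
D = EG - F^2 = 1 + (1/4)*v^2 + (1/4)*u^2 + 6*u*v^2 + 9*u^2*v + 3*u^3 + 36*u^2*v^2 + 108*u^3*v + 90*u^4
expanded: Gamma^u_uu = (G E_u - 2F F_u + F E_v)/(2D), Gamma^u_uv = (G E_v - F G_u)/(2D), Gamma^u_vv = (2G F_v - G G_u - F G_v)/(2D), Gamma^v_uu = (2E F_u - E E_v - F E_u)/(2D), Gamma^v_uv = (E G_u - F E_v)/(2D), Gamma^v_vv = (E G_v - 2F F_v + F G_u)/(2D); substitute and cancel common factors


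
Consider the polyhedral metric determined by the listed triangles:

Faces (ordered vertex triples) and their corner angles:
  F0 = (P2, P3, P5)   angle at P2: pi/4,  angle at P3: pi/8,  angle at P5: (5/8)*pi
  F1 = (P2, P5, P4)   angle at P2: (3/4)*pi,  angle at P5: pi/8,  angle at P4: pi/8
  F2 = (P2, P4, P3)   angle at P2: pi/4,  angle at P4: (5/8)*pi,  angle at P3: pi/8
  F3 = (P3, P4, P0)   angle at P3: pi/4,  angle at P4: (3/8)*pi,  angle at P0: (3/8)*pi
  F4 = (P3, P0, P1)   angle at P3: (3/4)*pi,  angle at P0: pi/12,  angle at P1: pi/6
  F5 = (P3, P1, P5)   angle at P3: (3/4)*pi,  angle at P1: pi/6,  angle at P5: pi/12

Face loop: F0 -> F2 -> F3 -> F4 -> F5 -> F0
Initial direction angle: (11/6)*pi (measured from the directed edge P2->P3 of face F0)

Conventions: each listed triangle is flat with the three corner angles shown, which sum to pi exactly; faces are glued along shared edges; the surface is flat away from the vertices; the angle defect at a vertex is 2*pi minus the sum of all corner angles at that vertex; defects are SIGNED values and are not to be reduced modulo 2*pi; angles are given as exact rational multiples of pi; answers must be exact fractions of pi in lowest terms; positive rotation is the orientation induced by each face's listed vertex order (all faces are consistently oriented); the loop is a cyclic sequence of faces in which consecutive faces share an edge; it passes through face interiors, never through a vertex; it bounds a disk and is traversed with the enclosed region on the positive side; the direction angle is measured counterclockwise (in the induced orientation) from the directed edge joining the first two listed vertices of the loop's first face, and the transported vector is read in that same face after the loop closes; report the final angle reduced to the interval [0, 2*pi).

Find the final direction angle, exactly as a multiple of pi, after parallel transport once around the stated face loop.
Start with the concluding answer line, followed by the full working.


Answer: final direction angle = (11/6)*pi

enclosed vertex P3: corner angles sum to 2*pi, defect = 2*pi - 2*pi = 0
by Gauss-Bonnet the loop rotates the vector by the enclosed defect sum (positive orientation, mod 2*pi)
final angle = (11/6)*pi + 0 = (11/6)*pi (mod 2*pi)


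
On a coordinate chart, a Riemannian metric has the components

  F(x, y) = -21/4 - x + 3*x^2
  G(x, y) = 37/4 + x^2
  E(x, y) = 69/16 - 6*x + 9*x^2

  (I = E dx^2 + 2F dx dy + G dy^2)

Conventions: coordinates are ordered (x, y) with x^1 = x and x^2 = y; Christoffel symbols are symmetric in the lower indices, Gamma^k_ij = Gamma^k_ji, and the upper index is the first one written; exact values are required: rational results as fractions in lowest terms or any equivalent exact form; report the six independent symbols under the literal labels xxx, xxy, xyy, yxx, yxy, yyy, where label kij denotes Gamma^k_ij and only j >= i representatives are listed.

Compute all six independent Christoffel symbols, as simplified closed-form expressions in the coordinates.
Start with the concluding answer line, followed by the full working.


Answer: Gamma_xxx = (-576*x^3 + 384*x^2 + 7280*x - 2112)/(7556*x^2 - 4224*x + 789), Gamma_xxy = (-192*x^3 + 64*x^2 + 336*x)/(7556*x^2 - 4224*x + 789), Gamma_xyy = (-64*x^3 - 592*x)/(7556*x^2 - 4224*x + 789), Gamma_yxx = (1728*x^3 - 1728*x^2 + 4872*x - 1284)/(7556*x^2 - 4224*x + 789), Gamma_yxy = (576*x^3 - 384*x^2 + 276*x)/(7556*x^2 - 4224*x + 789), Gamma_yyy = (192*x^3 - 64*x^2 - 336*x)/(7556*x^2 - 4224*x + 789)

E = 69/16 - 6*x + 9*x^2; F = -21/4 - x + 3*x^2; G = 37/4 + x^2
Gamma^k_ij = (1/2) g^{kl} (d_i g_jl + d_j g_il - d_l g_ij), with g^inv = (1/(EG-F^2)) [[G, -F], [-F, E]]
first partials: E_x = -6 + 18*x, E_y = 0, F_x = -1 + 6*x, F_y = 0, G_x = 2*x, G_y = 0
D = EG - F^2 = 789/64 - 66*x + (1889/16)*x^2
expanded: Gamma^x_xx = (G E_x - 2F F_x + F E_y)/(2D), Gamma^x_xy = (G E_y - F G_x)/(2D), Gamma^x_yy = (2G F_y - G G_x - F G_y)/(2D), Gamma^y_xx = (2E F_x - E E_y - F E_x)/(2D), Gamma^y_xy = (E G_x - F E_y)/(2D), Gamma^y_yy = (E G_y - 2F F_y + F G_x)/(2D); substitute and cancel common factors


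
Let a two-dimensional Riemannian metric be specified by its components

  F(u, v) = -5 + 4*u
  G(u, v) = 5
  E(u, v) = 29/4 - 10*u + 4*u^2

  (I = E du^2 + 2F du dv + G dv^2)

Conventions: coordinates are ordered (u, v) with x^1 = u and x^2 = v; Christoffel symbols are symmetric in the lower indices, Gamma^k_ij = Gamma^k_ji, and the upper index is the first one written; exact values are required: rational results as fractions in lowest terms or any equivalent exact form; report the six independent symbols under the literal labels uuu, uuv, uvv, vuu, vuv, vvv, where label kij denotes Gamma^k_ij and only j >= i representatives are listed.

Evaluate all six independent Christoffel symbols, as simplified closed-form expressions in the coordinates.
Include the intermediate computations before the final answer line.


E = 29/4 - 10*u + 4*u^2; F = -5 + 4*u; G = 5
Gamma^k_ij = (1/2) g^{kl} (d_i g_jl + d_j g_il - d_l g_ij), with g^inv = (1/(EG-F^2)) [[G, -F], [-F, E]]
first partials: E_u = -10 + 8*u, E_v = 0, F_u = 4, F_v = 0, G_u = 0, G_v = 0
D = EG - F^2 = 45/4 - 10*u + 4*u^2
expanded: Gamma^u_uu = (G E_u - 2F F_u + F E_v)/(2D), Gamma^u_uv = (G E_v - F G_u)/(2D), Gamma^u_vv = (2G F_v - G G_u - F G_v)/(2D), Gamma^v_uu = (2E F_u - E E_v - F E_u)/(2D), Gamma^v_uv = (E G_u - F E_v)/(2D), Gamma^v_vv = (E G_v - 2F F_v + F G_u)/(2D); substitute and cancel common factors

Answer: Gamma_uuu = (16*u - 20)/(16*u^2 - 40*u + 45), Gamma_uuv = 0, Gamma_uvv = 0, Gamma_vuu = 16/(16*u^2 - 40*u + 45), Gamma_vuv = 0, Gamma_vvv = 0


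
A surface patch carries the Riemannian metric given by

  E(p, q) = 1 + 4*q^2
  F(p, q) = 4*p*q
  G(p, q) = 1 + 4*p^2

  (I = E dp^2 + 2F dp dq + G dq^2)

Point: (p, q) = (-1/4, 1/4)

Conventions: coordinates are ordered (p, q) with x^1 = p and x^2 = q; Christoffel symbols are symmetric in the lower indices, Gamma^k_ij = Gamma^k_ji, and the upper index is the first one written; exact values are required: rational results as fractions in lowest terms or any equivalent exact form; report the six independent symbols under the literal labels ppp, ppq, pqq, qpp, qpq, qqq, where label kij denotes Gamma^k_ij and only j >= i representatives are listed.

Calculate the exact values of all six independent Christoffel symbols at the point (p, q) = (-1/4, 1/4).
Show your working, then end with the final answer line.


E = 5/4, F = -1/4, G = 5/4 at the point
E_p = 0, E_q = 2, F_p = 1, F_q = -1, G_p = -2, G_q = 0
EG - F^2 = 3/2;  g^inv = (2/3) * [[5/4, 1/4], [1/4, 5/4]]
first-kind symbols [ij,l] = (1/2)(d_i g_jl + d_j g_il - d_l g_ij): [pp,p] = E_p/2 = 0, [pp,q] = F_p - E_q/2 = 0, [pq,p] = E_q/2 = 1, [pq,q] = G_p/2 = -1, [qq,p] = F_q - G_p/2 = 0, [qq,q] = G_q/2 = 0
Gamma^p_ij = (G*[ij,p] - F*[ij,q])/(EG - F^2), Gamma^q_ij = (E*[ij,q] - F*[ij,p])/(EG - F^2)

Answer: Gamma_ppp = 0, Gamma_ppq = 2/3, Gamma_pqq = 0, Gamma_qpp = 0, Gamma_qpq = -2/3, Gamma_qqq = 0


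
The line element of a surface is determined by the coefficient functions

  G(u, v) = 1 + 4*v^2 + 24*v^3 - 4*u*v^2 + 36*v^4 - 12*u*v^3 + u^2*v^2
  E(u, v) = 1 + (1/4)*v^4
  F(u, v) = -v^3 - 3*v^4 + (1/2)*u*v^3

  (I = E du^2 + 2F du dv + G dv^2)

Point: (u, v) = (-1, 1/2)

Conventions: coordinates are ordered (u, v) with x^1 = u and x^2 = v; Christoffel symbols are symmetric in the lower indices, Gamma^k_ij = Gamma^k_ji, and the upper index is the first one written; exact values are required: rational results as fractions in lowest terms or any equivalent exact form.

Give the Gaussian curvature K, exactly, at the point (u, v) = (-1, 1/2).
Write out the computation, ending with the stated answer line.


E = 65/64, F = -3/8, G = 10, EG - F^2 = 641/64 at the point
E_u = 0, E_v = 1/8, F_u = 1/16, F_v = -21/8, G_u = -3, G_v = 54
E_vv = 3/4, F_uv = 3/8, G_uu = 1/2
Brioschi: K = (det M1 - det M2) / (EG - F^2)^2 with the standard first/second-derivative matrices M1, M2.
M1 = [[-E_vv/2 + F_uv - G_uu/2, E_u/2, F_u - E_v/2], [F_v - G_u/2, E, F], [G_v/2, F, G]] = [[-1/4, 0, 0], [-9/8, 65/64, -3/8], [27, -3/8, 10]]; det M1 = -641/256
M2 = [[0, E_v/2, G_u/2], [E_v/2, E, F], [G_u/2, F, G]] = [[0, 1/16, -3/2], [1/16, 65/64, -3/8], [-3/2, -3/8, 10]]; det M2 = -577/256
det M1 - det M2 = -1/4; K = -1/4 / (641/64)^2 = -1024/410881

Answer: K = -1024/410881


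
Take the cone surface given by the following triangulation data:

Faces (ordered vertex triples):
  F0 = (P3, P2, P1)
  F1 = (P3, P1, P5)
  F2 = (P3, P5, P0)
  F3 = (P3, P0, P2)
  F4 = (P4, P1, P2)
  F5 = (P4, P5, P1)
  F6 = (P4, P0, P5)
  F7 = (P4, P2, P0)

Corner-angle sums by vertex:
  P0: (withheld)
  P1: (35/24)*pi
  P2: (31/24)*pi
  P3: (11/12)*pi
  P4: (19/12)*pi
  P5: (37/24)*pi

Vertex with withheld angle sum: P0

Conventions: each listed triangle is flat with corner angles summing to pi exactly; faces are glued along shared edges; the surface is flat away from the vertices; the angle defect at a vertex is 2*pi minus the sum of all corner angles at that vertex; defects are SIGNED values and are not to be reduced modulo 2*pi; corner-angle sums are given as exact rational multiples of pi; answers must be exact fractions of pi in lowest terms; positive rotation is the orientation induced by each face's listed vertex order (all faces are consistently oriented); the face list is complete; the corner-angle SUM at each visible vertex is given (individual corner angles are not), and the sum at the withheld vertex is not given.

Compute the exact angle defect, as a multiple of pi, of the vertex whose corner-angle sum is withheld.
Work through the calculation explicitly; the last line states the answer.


V = 6, E = 12, F = 8; chi = V - E + F = 2
Gauss-Bonnet: total defect = 2*pi*chi = 4*pi; visible defects sum to (77/24)*pi

Answer: defect(P0) = (19/24)*pi


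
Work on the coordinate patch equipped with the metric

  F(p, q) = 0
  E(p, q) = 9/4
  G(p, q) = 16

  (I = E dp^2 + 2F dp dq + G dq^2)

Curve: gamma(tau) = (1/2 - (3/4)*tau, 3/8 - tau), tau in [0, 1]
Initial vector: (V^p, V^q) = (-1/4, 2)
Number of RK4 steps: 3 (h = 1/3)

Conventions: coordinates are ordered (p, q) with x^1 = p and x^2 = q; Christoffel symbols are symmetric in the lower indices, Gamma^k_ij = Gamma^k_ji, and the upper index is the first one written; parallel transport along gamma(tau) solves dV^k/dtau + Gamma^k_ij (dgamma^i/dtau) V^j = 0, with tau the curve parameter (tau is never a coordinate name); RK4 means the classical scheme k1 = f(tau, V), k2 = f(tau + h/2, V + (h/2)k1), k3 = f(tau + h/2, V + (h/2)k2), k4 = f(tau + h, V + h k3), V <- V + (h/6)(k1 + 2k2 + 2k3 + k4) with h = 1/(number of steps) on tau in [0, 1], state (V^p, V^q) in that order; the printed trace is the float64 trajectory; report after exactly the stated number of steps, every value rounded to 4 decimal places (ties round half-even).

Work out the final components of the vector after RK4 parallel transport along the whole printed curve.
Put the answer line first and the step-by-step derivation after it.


Answer: V^p = -0.2500, V^q = 2.0000

gamma'(tau) = (-3/4, -1); f(tau, V)^k = -Gamma^k_ij(gamma(tau)) gamma'^i(tau) V^j; h = 1/3; intermediate values shown to 6 dp
curve data and Christoffel symbols at the stage parameters:
  tau = 0.000000: gamma = (0.500000, 0.375000), gamma' = (-0.750000, -1.000000); Gamma_ppp = 0.000000, Gamma_ppq = 0.000000, Gamma_pqq = 0.000000, Gamma_qpp = 0.000000, Gamma_qpq = 0.000000, Gamma_qqq = 0.000000
  tau = 0.166667: gamma = (0.375000, 0.208333), gamma' = (-0.750000, -1.000000); Gamma_ppp = 0.000000, Gamma_ppq = 0.000000, Gamma_pqq = 0.000000, Gamma_qpp = 0.000000, Gamma_qpq = 0.000000, Gamma_qqq = 0.000000
  tau = 0.333333: gamma = (0.250000, 0.041667), gamma' = (-0.750000, -1.000000); Gamma_ppp = 0.000000, Gamma_ppq = 0.000000, Gamma_pqq = 0.000000, Gamma_qpp = 0.000000, Gamma_qpq = 0.000000, Gamma_qqq = 0.000000
  tau = 0.500000: gamma = (0.125000, -0.125000), gamma' = (-0.750000, -1.000000); Gamma_ppp = 0.000000, Gamma_ppq = 0.000000, Gamma_pqq = 0.000000, Gamma_qpp = 0.000000, Gamma_qpq = 0.000000, Gamma_qqq = 0.000000
  tau = 0.666667: gamma = (0.000000, -0.291667), gamma' = (-0.750000, -1.000000); Gamma_ppp = 0.000000, Gamma_ppq = 0.000000, Gamma_pqq = 0.000000, Gamma_qpp = 0.000000, Gamma_qpq = 0.000000, Gamma_qqq = 0.000000
  tau = 0.833333: gamma = (-0.125000, -0.458333), gamma' = (-0.750000, -1.000000); Gamma_ppp = 0.000000, Gamma_ppq = 0.000000, Gamma_pqq = 0.000000, Gamma_qpp = 0.000000, Gamma_qpq = 0.000000, Gamma_qqq = 0.000000
  tau = 1.000000: gamma = (-0.250000, -0.625000), gamma' = (-0.750000, -1.000000); Gamma_ppp = 0.000000, Gamma_ppq = 0.000000, Gamma_pqq = 0.000000, Gamma_qpp = 0.000000, Gamma_qpq = 0.000000, Gamma_qqq = 0.000000
step 0: V^p = -0.2500, V^q = 2.0000
step 1: k1 = (0.000000, 0.000000), k2 = (0.000000, 0.000000), k3 = (0.000000, 0.000000), k4 = (0.000000, 0.000000); V <- V + (h/6)(k1 + 2k2 + 2k3 + k4): V^p = -0.2500, V^q = 2.0000
step 2: k1 = (0.000000, 0.000000), k2 = (0.000000, 0.000000), k3 = (0.000000, 0.000000), k4 = (0.000000, 0.000000); V <- V + (h/6)(k1 + 2k2 + 2k3 + k4): V^p = -0.2500, V^q = 2.0000
step 3: k1 = (0.000000, 0.000000), k2 = (0.000000, 0.000000), k3 = (0.000000, 0.000000), k4 = (0.000000, 0.000000); V <- V + (h/6)(k1 + 2k2 + 2k3 + k4): V^p = -0.2500, V^q = 2.0000


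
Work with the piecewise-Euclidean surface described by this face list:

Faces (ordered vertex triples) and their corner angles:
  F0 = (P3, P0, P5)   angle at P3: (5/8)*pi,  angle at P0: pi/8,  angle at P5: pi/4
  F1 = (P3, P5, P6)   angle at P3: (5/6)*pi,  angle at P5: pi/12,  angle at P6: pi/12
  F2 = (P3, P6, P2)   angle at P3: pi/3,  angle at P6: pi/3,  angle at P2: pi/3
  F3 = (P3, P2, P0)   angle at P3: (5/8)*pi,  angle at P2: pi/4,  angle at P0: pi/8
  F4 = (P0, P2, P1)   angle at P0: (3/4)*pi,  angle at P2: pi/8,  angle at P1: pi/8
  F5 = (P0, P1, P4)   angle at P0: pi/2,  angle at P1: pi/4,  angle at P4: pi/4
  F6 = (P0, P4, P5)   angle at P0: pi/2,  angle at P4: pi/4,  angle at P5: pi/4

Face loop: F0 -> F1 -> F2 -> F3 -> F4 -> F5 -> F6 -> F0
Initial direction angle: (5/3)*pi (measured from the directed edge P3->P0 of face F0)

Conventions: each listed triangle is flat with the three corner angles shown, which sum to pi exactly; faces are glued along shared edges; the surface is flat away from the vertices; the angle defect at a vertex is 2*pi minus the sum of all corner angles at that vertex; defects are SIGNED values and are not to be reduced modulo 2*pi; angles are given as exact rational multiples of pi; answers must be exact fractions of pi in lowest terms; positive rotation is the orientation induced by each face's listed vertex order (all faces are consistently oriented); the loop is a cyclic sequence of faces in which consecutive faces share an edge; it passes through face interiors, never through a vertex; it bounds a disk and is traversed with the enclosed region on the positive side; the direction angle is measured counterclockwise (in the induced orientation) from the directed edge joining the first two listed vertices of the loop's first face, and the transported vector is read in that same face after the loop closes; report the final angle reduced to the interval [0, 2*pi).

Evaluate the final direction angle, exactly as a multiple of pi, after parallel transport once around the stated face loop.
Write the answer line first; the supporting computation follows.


Answer: final direction angle = (5/4)*pi

enclosed vertex P0: corner angles sum to 2*pi, defect = 2*pi - 2*pi = 0
enclosed vertex P3: corner angles sum to (29/12)*pi, defect = 2*pi - (29/12)*pi = (-5/12)*pi
final direction = starting direction + enclosed defect total, reduced mod 2*pi (induced orientation)
final angle = (5/3)*pi - (5/12)*pi = (5/4)*pi (mod 2*pi)


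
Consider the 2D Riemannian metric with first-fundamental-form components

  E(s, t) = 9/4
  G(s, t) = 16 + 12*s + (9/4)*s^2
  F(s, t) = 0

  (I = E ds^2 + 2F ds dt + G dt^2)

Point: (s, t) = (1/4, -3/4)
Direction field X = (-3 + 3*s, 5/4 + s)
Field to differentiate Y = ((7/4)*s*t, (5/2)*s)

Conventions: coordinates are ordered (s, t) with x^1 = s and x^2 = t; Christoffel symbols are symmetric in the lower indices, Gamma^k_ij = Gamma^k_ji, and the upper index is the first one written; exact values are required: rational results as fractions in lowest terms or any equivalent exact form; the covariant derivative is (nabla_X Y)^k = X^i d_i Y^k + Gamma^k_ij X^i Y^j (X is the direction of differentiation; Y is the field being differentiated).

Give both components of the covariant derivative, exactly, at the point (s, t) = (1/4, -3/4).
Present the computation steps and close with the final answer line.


E = 9/4, F = 0, G = 1225/64 at the point
E_s = 0, E_t = 0, F_s = 0, F_t = 0, G_s = 105/8, G_t = 0
EG - F^2 = 11025/256;  g^inv = (256/11025) * [[1225/64, 0], [0, 9/4]]
first-kind symbols [ij,l] = (1/2)(d_i g_jl + d_j g_il - d_l g_ij): [ss,s] = E_s/2 = 0, [ss,t] = F_s - E_t/2 = 0, [st,s] = E_t/2 = 0, [st,t] = G_s/2 = 105/16, [tt,s] = F_t - G_s/2 = -105/16, [tt,t] = G_t/2 = 0
Gamma^s_ij = (G*[ij,s] - F*[ij,t])/(EG - F^2), Gamma^t_ij = (E*[ij,t] - F*[ij,s])/(EG - F^2)
Gamma_sss = 0, Gamma_sst = 0, Gamma_stt = -35/12, Gamma_tss = 0, Gamma_tst = 12/35, Gamma_ttt = 0
X = (-9/4, 3/2), Y = (-21/64, 5/8) at the point

Answer: (nabla_X Y)^s = 7/8, (nabla_X Y)^t = -7029/1120


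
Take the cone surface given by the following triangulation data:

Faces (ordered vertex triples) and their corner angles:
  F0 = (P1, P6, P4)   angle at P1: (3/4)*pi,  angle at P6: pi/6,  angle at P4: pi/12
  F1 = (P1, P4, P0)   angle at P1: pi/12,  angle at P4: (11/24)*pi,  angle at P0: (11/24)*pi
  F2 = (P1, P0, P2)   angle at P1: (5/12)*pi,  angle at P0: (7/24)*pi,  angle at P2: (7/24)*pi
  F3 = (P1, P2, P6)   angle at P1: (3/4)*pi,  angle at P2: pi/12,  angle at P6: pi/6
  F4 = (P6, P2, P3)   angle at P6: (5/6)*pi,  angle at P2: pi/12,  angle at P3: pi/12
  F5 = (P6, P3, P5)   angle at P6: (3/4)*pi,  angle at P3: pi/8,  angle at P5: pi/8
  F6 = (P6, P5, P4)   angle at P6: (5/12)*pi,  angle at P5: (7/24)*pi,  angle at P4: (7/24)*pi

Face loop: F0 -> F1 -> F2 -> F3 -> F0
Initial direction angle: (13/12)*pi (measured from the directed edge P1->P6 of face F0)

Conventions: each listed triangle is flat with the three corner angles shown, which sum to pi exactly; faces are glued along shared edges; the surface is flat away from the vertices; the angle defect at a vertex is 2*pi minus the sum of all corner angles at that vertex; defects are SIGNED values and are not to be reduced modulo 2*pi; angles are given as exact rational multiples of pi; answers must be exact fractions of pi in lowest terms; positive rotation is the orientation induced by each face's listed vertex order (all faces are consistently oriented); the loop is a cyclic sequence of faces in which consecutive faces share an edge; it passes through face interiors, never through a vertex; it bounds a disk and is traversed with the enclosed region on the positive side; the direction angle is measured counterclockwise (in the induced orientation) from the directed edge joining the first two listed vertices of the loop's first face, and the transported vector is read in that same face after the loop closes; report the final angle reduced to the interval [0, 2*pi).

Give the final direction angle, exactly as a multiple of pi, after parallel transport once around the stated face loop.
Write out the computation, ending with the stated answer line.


enclosed vertex P1: corner angles sum to 2*pi, defect = 2*pi - 2*pi = 0
the final direction is the initial angle plus the enclosed defects, taken mod 2*pi in the induced orientation
final angle = (13/12)*pi + 0 = (13/12)*pi (mod 2*pi)

Answer: final direction angle = (13/12)*pi


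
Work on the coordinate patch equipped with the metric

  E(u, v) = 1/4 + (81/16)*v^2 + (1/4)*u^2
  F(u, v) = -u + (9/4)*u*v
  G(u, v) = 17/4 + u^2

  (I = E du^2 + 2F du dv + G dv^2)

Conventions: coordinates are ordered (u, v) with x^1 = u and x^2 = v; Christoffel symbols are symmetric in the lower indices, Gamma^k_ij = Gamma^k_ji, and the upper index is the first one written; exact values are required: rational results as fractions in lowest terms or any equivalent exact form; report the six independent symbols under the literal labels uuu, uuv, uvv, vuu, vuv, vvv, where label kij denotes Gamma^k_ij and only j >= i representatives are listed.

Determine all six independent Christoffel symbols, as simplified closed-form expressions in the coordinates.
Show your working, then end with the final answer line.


E = 1/4 + (81/16)*v^2 + (1/4)*u^2; F = -u + (9/4)*u*v; G = 17/4 + u^2
Gamma^k_ij = (1/2) g^{kl} (d_i g_jl + d_j g_il - d_l g_ij), with g^inv = (1/(EG-F^2)) [[G, -F], [-F, E]]
first partials: E_u = (1/2)*u, E_v = (81/8)*v, F_u = -1 + (9/4)*v, F_v = (9/4)*u, G_u = 2*u, G_v = 0
D = EG - F^2 = 17/16 + (1377/64)*v^2 + (5/16)*u^2 + (9/2)*u^2*v + (1/4)*u^4
expanded: Gamma^u_uu = (G E_u - 2F F_u + F E_v)/(2D), Gamma^u_uv = (G E_v - F G_u)/(2D), Gamma^u_vv = (2G F_v - G G_u - F G_v)/(2D), Gamma^v_uu = (2E F_u - E E_v - F E_u)/(2D), Gamma^v_uv = (E G_u - F E_v)/(2D), Gamma^v_vv = (E G_v - 2F F_v + F G_u)/(2D); substitute and cancel common factors

Answer: Gamma_uuu = (16*u^3 + 405*u*v^2 - 36*u*v + 4*u)/(16*u^4 + 288*u^2*v + 20*u^2 + 1377*v^2 + 68), Gamma_uuv = (180*u^2*v + 64*u^2 + 1377*v)/(16*u^4 + 288*u^2*v + 20*u^2 + 1377*v^2 + 68), Gamma_uvv = (80*u^3 + 340*u)/(16*u^4 + 288*u^2*v + 20*u^2 + 1377*v^2 + 68), Gamma_vuu = (-324*u^2*v - 3645*v^3 - 1296*v^2 - 180*v - 64)/(64*u^4 + 1152*u^2*v + 80*u^2 + 5508*v^2 + 272), Gamma_vuv = (16*u^3 - 405*u*v^2 + 324*u*v + 16*u)/(16*u^4 + 288*u^2*v + 20*u^2 + 1377*v^2 + 68), Gamma_vvv = (-180*u^2*v + 80*u^2)/(16*u^4 + 288*u^2*v + 20*u^2 + 1377*v^2 + 68)


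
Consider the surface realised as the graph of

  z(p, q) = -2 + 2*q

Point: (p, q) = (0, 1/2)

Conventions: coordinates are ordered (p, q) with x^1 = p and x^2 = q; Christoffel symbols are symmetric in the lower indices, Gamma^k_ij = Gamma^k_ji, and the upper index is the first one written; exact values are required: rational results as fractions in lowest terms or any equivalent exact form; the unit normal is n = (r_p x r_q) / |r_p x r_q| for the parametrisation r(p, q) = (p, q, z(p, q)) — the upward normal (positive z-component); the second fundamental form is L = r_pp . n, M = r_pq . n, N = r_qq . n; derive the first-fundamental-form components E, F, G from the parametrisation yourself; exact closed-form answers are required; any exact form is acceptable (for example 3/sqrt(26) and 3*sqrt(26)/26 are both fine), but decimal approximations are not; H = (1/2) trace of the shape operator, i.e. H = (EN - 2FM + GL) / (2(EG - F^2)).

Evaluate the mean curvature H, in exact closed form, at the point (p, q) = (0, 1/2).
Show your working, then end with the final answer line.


z_p = 0, z_q = 2, z_pp = 0, z_pq = 0, z_qq = 0
E = 1, F = 0, G = 5; answer radicand W^2 = 5
unnormalised second-form numerators: l = 0, m = 0, n = 0; L = l/sqrt(5), and similarly M = m/sqrt(W^2), N = n/sqrt(W^2)
H = (E*n - 2*F*m + G*l) / (2*(EG - F^2)*sqrt(W^2)); E*n - 2*F*m + G*l = 0, EG - F^2 = 5, so H = (0)/sqrt(5)

Answer: H = 0


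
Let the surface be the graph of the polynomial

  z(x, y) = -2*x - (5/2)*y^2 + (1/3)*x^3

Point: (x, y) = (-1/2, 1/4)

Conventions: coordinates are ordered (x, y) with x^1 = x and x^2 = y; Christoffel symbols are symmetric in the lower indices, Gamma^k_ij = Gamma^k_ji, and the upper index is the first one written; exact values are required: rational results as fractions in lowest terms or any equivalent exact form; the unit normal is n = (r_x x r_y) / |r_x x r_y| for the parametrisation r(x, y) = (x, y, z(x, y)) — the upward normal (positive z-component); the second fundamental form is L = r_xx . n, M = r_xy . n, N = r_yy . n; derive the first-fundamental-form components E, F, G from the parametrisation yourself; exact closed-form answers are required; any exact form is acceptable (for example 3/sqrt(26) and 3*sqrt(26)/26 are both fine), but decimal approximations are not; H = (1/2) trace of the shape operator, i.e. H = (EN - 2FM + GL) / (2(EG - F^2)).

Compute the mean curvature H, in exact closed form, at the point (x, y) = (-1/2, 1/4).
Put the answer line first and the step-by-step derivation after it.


Answer: H = -61*sqrt(10)/225

z_x = -7/4, z_y = -5/4, z_xx = -1, z_xy = 0, z_yy = -5
E = 65/16, F = 35/16, G = 41/16; answer radicand W^2 = 45/8
unnormalised second-form numerators: l = -1, m = 0, n = -5; L = l/sqrt(45/8), and similarly M = m/sqrt(W^2), N = n/sqrt(W^2)
H = (E*n - 2*F*m + G*l) / (2*(EG - F^2)*sqrt(W^2)); E*n - 2*F*m + G*l = -183/8, EG - F^2 = 45/8, so H = (-61/30)/sqrt(45/8)


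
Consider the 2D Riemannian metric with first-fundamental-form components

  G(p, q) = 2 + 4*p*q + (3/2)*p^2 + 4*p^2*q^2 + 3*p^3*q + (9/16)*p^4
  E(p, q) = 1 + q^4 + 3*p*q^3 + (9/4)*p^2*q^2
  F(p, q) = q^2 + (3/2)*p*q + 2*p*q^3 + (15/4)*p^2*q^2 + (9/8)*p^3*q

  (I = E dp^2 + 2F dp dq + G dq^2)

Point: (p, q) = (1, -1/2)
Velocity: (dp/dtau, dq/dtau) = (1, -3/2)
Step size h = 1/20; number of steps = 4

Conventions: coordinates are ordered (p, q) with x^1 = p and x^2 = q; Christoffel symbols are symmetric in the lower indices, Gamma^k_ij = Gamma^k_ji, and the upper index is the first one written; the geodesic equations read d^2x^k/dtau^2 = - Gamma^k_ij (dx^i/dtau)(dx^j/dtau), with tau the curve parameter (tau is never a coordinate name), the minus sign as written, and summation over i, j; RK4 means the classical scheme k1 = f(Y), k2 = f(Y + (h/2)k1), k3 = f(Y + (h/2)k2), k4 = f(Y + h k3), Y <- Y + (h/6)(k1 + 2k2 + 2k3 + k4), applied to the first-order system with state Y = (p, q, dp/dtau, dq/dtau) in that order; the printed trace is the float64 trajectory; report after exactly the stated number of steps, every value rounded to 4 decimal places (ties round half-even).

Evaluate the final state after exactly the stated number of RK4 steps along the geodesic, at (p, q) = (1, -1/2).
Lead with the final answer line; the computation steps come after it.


Answer: p = 1.2211, q = -0.8183, dp/dtau = 1.2584, dq/dtau = -1.6622

f(Y) = (dp/dtau, dq/dtau, -Gamma^p_ij Y'^i Y'^j, -Gamma^q_ij Y'^i Y'^j) with the Gammas evaluated at the stage position; h = 0.050000; intermediate values shown to 6 dp
step 0: p = 1.0000, q = -0.5000, dp/dtau = 1.0000, dq/dtau = -1.5000
step 1:
  k1: at (p, q) = (1.000000, -0.500000), (dp/dtau, dq/dtau) = (1.000000, -1.500000); Gamma_ppp = 0.206897, Gamma_ppq = -0.137931, Gamma_pqq = -0.551724, Gamma_qpp = -0.310345, Gamma_qpq = 0.206897, Gamma_qqq = 0.827586; k1 = (1.000000, -1.500000, 0.620690, -0.931034)
  k2: at (p, q) = (1.025000, -0.537500), (dp/dtau, dq/dtau) = (1.015517, -1.523276); Gamma_ppp = 0.246279, Gamma_ppq = -0.141276, Gamma_pqq = -0.626197, Gamma_qpp = -0.314363, Gamma_qpq = 0.180332, Gamma_qqq = 0.799311; k2 = (1.015517, -1.523276, 0.761943, -0.972585)
  k3: at (p, q) = (1.025388, -0.538082), (dp/dtau, dq/dtau) = (1.019049, -1.524315); Gamma_ppp = 0.246919, Gamma_ppq = -0.141312, Gamma_pqq = -0.627384, Gamma_qpp = -0.314375, Gamma_qpq = 0.179917, Gamma_qqq = 0.798779; k3 = (1.019049, -1.524315, 0.762318, -0.970575)
  k4: at (p, q) = (1.050952, -0.576216), (dp/dtau, dq/dtau) = (1.038116, -1.548529); Gamma_ppp = 0.290779, Gamma_ppq = -0.142643, Gamma_pqq = -0.707131, Gamma_qpp = -0.311407, Gamma_qpq = 0.152762, Gamma_qqq = 0.757296; k4 = (1.038116, -1.548529, 0.923678, -0.989206)
  Y <- Y + (h/6)(k1 + 2k2 + 2k3 + k4): p = 1.0509, q = -0.5762, dp/dtau = 1.0383, dq/dtau = -1.5484
step 2:
  k1: at (p, q) = (1.050894, -0.576198), (dp/dtau, dq/dtau) = (1.038274, -1.548388); Gamma_ppp = 0.290749, Gamma_ppq = -0.142615, Gamma_pqq = -0.707040, Gamma_qpp = -0.311414, Gamma_qpq = 0.152751, Gamma_qqq = 0.757292; k1 = (1.038274, -1.548388, 0.923151, -0.988763)
  k2: at (p, q) = (1.076851, -0.614907), (dp/dtau, dq/dtau) = (1.061353, -1.573107); Gamma_ppp = 0.338564, Gamma_ppq = -0.141488, Gamma_pqq = -0.790543, Gamma_qpp = -0.300172, Gamma_qpq = 0.125444, Gamma_qqq = 0.700897; k2 = (1.061353, -1.573107, 1.102484, -0.977464)
  k3: at (p, q) = (1.077428, -0.615525), (dp/dtau, dq/dtau) = (1.065836, -1.572825); Gamma_ppp = 0.339382, Gamma_ppq = -0.141551, Gamma_pqq = -0.792081, Gamma_qpp = -0.299909, Gamma_qpq = 0.125088, Gamma_qqq = 0.699955; k3 = (1.065836, -1.572825, 1.099305, -0.971447)
  k4: at (p, q) = (1.104186, -0.654839), (dp/dtau, dq/dtau) = (1.093239, -1.596960); Gamma_ppp = 0.390547, Gamma_ppq = -0.137809, Gamma_pqq = -0.878050, Gamma_qpp = -0.278888, Gamma_qpq = 0.098409, Gamma_qqq = 0.627014; k4 = (1.093239, -1.596960, 1.291315, -0.922126)
  Y <- Y + (h/6)(k1 + 2k2 + 2k3 + k4): p = 1.1041, q = -0.6548, dp/dtau = 1.0934, dq/dtau = -1.5968
step 3:
  k1: at (p, q) = (1.104109, -0.654841), (dp/dtau, dq/dtau) = (1.093424, -1.596794); Gamma_ppp = 0.390534, Gamma_ppq = -0.137757, Gamma_pqq = -0.877958, Gamma_qpp = -0.278892, Gamma_qpq = 0.098376, Gamma_qqq = 0.626977; k1 = (1.093424, -1.596794, 1.290621, -0.921672)
  k2: at (p, q) = (1.131445, -0.694761), (dp/dtau, dq/dtau) = (1.125690, -1.619836); Gamma_ppp = 0.443759, Gamma_ppq = -0.131000, Gamma_pqq = -0.963572, Gamma_qpp = -0.247203, Gamma_qpq = 0.072976, Gamma_qqq = 0.536772; k2 = (1.125690, -1.619836, 1.488224, -0.829037)
  k3: at (p, q) = (1.132252, -0.695337), (dp/dtau, dq/dtau) = (1.130630, -1.617520); Gamma_ppp = 0.444613, Gamma_ppq = -0.131168, Gamma_pqq = -0.965314, Gamma_qpp = -0.246644, Gamma_qpq = 0.072764, Gamma_qqq = 0.535496; k3 = (1.130630, -1.617520, 1.477494, -0.819622)
  k4: at (p, q) = (1.160641, -0.735717), (dp/dtau, dq/dtau) = (1.167299, -1.637775); Gamma_ppp = 0.498130, Gamma_ppq = -0.121659, Gamma_pqq = -1.047776, Gamma_qpp = -0.203750, Gamma_qpq = 0.049762, Gamma_qqq = 0.428572; k4 = (1.167299, -1.637775, 1.666543, -0.681667)
  Y <- Y + (h/6)(k1 + 2k2 + 2k3 + k4): p = 1.1606, q = -0.7358, dp/dtau = 1.1675, dq/dtau = -1.6376
step 4:
  k1: at (p, q) = (1.160554, -0.735752), (dp/dtau, dq/dtau) = (1.167496, -1.637633); Gamma_ppp = 0.498153, Gamma_ppq = -0.121569, Gamma_pqq = -1.047697, Gamma_qpp = -0.203714, Gamma_qpq = 0.049714, Gamma_qqq = 0.428443; k1 = (1.167496, -1.637633, 1.665889, -0.681245)
  k2: at (p, q) = (1.189742, -0.776692), (dp/dtau, dq/dtau) = (1.209143, -1.654664); Gamma_ppp = 0.549947, Gamma_ppq = -0.109149, Gamma_pqq = -1.123215, Gamma_qpp = -0.149974, Gamma_qpq = 0.029766, Gamma_qqq = 0.306309; k2 = (1.209143, -1.654664, 1.834473, -0.500274)
  k3: at (p, q) = (1.190783, -0.777118), (dp/dtau, dq/dtau) = (1.213358, -1.650140); Gamma_ppp = 0.550597, Gamma_ppq = -0.109554, Gamma_pqq = -1.124911, Gamma_qpp = -0.149358, Gamma_qpq = 0.029718, Gamma_qqq = 0.305150; k3 = (1.213358, -1.650140, 1.813780, -0.492016)
  k4: at (p, q) = (1.221222, -0.818259), (dp/dtau, dq/dtau) = (1.258185, -1.662234); Gamma_ppp = 0.598007, Gamma_ppq = -0.095162, Gamma_pqq = -1.190005, Gamma_qpp = -0.086515, Gamma_qpq = 0.013767, Gamma_qqq = 0.172161; k4 = (1.258185, -1.662234, 1.943305, -0.281143)
  Y <- Y + (h/6)(k1 + 2k2 + 2k3 + k4): p = 1.2211, q = -0.8183, dp/dtau = 1.2584, dq/dtau = -1.6622


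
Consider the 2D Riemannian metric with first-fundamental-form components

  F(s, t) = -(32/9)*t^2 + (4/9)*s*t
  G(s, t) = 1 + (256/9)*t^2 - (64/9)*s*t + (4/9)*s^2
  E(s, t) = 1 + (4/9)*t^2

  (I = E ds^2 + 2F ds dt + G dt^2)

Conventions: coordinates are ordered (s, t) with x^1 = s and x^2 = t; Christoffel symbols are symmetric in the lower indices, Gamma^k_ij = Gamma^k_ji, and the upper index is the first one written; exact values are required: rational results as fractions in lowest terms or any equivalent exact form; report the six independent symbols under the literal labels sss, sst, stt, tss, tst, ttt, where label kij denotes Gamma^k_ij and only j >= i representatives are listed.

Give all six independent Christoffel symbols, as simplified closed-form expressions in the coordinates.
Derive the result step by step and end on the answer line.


E = 1 + (4/9)*t^2; F = -(32/9)*t^2 + (4/9)*s*t; G = 1 + (256/9)*t^2 - (64/9)*s*t + (4/9)*s^2
Gamma^k_ij = (1/2) g^{kl} (d_i g_jl + d_j g_il - d_l g_ij), with g^inv = (1/(EG-F^2)) [[G, -F], [-F, E]]
first partials: E_s = 0, E_t = (8/9)*t, F_s = (4/9)*t, F_t = -(64/9)*t + (4/9)*s, G_s = -(64/9)*t + (8/9)*s, G_t = (512/9)*t - (64/9)*s
D = EG - F^2 = 1 + (260/9)*t^2 - (64/9)*s*t + (4/9)*s^2
expanded: Gamma^s_ss = (G E_s - 2F F_s + F E_t)/(2D), Gamma^s_st = (G E_t - F G_s)/(2D), Gamma^s_tt = (2G F_t - G G_s - F G_t)/(2D), Gamma^t_ss = (2E F_s - E E_t - F E_s)/(2D), Gamma^t_st = (E G_s - F E_t)/(2D), Gamma^t_tt = (E G_t - 2F F_t + F G_s)/(2D); substitute and cancel common factors

Answer: Gamma_sss = 0, Gamma_sst = 4*t/(4*s^2 - 64*s*t + 260*t^2 + 9), Gamma_stt = -32*t/(4*s^2 - 64*s*t + 260*t^2 + 9), Gamma_tss = 0, Gamma_tst = (4*s - 32*t)/(4*s^2 - 64*s*t + 260*t^2 + 9), Gamma_ttt = (-32*s + 256*t)/(4*s^2 - 64*s*t + 260*t^2 + 9)


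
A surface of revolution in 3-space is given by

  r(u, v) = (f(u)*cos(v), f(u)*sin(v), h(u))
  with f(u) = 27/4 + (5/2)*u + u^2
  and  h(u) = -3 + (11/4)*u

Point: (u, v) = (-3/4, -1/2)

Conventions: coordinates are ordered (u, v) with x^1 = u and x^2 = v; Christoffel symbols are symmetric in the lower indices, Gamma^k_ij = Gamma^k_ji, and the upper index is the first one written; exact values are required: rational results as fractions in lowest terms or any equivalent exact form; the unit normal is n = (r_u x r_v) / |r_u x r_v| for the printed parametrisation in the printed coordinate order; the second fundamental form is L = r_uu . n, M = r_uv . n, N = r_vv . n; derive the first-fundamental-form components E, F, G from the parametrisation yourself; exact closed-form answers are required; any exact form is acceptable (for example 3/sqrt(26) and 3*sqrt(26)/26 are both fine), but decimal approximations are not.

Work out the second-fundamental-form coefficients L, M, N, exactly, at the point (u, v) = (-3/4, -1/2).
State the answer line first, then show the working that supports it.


Answer: L = -22*sqrt(137)/137, M = 0, N = 957*sqrt(137)/2192

f = 87/16, f' = 1, f'' = 2, h' = 11/4, h'' = 0
E = 137/16, F = 0, G = 7569/256; answer radicand W^2 = 137/16
unnormalised second-form numerators: l = -11/2, m = 0, n = 957/64; L = l/sqrt(137/16), and similarly M = m/sqrt(W^2), N = n/sqrt(W^2)


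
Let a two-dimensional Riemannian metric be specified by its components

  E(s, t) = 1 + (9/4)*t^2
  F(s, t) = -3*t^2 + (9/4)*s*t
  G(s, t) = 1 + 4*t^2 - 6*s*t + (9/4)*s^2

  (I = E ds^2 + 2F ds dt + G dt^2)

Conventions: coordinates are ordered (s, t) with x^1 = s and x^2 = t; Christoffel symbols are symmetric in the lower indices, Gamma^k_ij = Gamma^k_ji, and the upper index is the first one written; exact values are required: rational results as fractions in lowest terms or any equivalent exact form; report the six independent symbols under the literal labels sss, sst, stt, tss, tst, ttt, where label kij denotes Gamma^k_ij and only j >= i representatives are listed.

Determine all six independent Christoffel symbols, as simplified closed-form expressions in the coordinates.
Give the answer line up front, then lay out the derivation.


Answer: Gamma_sss = 0, Gamma_sst = 9*t/(9*s^2 - 24*s*t + 25*t^2 + 4), Gamma_stt = -12*t/(9*s^2 - 24*s*t + 25*t^2 + 4), Gamma_tss = 0, Gamma_tst = (9*s - 12*t)/(9*s^2 - 24*s*t + 25*t^2 + 4), Gamma_ttt = (-12*s + 16*t)/(9*s^2 - 24*s*t + 25*t^2 + 4)

E = 1 + (9/4)*t^2; F = -3*t^2 + (9/4)*s*t; G = 1 + 4*t^2 - 6*s*t + (9/4)*s^2
Gamma^k_ij = (1/2) g^{kl} (d_i g_jl + d_j g_il - d_l g_ij), with g^inv = (1/(EG-F^2)) [[G, -F], [-F, E]]
first partials: E_s = 0, E_t = (9/2)*t, F_s = (9/4)*t, F_t = -6*t + (9/4)*s, G_s = -6*t + (9/2)*s, G_t = 8*t - 6*s
D = EG - F^2 = 1 + (25/4)*t^2 - 6*s*t + (9/4)*s^2
expanded: Gamma^s_ss = (G E_s - 2F F_s + F E_t)/(2D), Gamma^s_st = (G E_t - F G_s)/(2D), Gamma^s_tt = (2G F_t - G G_s - F G_t)/(2D), Gamma^t_ss = (2E F_s - E E_t - F E_s)/(2D), Gamma^t_st = (E G_s - F E_t)/(2D), Gamma^t_tt = (E G_t - 2F F_t + F G_s)/(2D); substitute and cancel common factors
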